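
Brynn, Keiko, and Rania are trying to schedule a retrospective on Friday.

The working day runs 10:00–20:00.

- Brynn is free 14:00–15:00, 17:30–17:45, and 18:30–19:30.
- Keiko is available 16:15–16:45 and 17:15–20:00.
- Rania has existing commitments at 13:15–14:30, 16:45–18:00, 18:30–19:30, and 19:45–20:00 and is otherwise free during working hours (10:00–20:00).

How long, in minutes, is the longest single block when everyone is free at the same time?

0 minutes

Rania free within 10:00–20:00: 10:00–13:15, 14:30–16:45, 18:00–18:30, 19:30–19:45.
Brynn ∩ Keiko: 17:30–17:45, 18:30–19:30.
Brynn ∩ Keiko ∩ Rania: (none).
No common window.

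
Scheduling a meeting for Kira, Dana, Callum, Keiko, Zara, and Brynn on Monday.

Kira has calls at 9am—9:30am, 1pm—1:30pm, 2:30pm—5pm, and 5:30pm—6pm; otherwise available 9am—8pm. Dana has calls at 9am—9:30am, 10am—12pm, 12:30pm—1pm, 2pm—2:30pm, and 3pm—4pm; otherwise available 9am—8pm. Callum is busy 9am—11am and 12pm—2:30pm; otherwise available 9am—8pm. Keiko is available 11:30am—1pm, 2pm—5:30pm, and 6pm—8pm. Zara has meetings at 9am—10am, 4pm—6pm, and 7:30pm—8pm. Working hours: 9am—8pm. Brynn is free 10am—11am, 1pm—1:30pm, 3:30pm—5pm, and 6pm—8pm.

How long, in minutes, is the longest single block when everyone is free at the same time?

90 minutes

Kira free within 09:00–20:00: 09:30–13:00, 13:30–14:30, 17:00–17:30, 18:00–20:00.
Dana free within 09:00–20:00: 09:30–10:00, 12:00–12:30, 13:00–14:00, 14:30–15:00, 16:00–20:00.
Callum free within 09:00–20:00: 11:00–12:00, 14:30–20:00.
Zara free within 09:00–20:00: 10:00–16:00, 18:00–19:30.
Kira ∩ Dana: 09:30–10:00, 12:00–12:30, 13:30–14:00, 17:00–17:30, 18:00–20:00.
Kira ∩ Dana ∩ Callum: 17:00–17:30, 18:00–20:00.
Kira ∩ Dana ∩ Callum ∩ Keiko: 17:00–17:30, 18:00–20:00.
Kira ∩ Dana ∩ Callum ∩ Keiko ∩ Zara: 18:00–19:30.
Kira ∩ Dana ∩ Callum ∩ Keiko ∩ Zara ∩ Brynn: 18:00–19:30.
Single common window of 90 minutes.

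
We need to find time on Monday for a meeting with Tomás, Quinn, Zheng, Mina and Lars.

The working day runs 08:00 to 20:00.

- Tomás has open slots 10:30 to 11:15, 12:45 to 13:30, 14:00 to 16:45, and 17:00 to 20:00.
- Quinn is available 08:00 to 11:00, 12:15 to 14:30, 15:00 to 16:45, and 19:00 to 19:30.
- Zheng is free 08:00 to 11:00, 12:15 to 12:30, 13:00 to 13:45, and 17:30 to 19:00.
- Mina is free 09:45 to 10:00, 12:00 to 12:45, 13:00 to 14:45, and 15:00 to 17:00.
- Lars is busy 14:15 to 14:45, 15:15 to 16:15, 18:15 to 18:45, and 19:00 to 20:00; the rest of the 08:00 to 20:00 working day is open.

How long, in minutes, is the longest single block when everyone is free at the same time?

Lars free within 08:00–20:00: 08:00–14:15, 14:45–15:15, 16:15–18:15, 18:45–19:00.
Tomás ∩ Quinn: 10:30–11:00, 12:45–13:30, 14:00–14:30, 15:00–16:45, 19:00–19:30.
Tomás ∩ Quinn ∩ Zheng: 10:30–11:00, 13:00–13:30.
Tomás ∩ Quinn ∩ Zheng ∩ Mina: 13:00–13:30.
Tomás ∩ Quinn ∩ Zheng ∩ Mina ∩ Lars: 13:00–13:30.
Single common window of 30 minutes.

30 minutes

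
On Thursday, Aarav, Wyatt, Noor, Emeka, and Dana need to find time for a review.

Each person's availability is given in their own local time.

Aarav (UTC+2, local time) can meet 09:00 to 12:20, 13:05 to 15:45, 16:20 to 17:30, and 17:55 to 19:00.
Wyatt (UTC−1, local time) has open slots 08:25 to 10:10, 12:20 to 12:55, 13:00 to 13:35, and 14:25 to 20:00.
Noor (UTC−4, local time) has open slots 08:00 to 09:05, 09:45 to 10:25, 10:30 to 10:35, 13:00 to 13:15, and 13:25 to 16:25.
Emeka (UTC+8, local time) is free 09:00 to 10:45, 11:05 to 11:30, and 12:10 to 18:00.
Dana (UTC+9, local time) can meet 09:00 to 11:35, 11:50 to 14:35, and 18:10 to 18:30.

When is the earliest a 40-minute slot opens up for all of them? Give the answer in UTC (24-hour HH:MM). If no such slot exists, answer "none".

none

Aarav → UTC: 07:00–10:20, 11:05–13:45, 14:20–15:30, 15:55–17:00.
Wyatt → UTC: 09:25–11:10, 13:20–13:55, 14:00–14:35, 15:25–21:00.
Noor → UTC: 12:00–13:05, 13:45–14:25, 14:30–14:35, 17:00–17:15, 17:25–20:25.
Emeka → UTC: 01:00–02:45, 03:05–03:30, 04:10–10:00.
Dana → UTC: 00:00–02:35, 02:50–05:35, 09:10–09:30.
Aarav ∩ Wyatt: 09:25–10:20, 11:05–11:10, 13:20–13:45, 14:20–14:35, 15:25–15:30, 15:55–17:00.
Aarav ∩ Wyatt ∩ Noor: 14:20–14:25, 14:30–14:35.
Aarav ∩ Wyatt ∩ Noor ∩ Emeka: (none).
Aarav ∩ Wyatt ∩ Noor ∩ Emeka ∩ Dana: (none).
Windows ≥ 40 min: (none).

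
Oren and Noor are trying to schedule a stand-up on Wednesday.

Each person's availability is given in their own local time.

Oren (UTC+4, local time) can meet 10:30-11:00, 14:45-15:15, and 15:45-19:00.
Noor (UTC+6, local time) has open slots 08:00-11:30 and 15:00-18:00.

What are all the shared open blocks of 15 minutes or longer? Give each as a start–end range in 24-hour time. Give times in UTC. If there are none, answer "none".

Oren → UTC: 06:30–07:00, 10:45–11:15, 11:45–15:00.
Noor → UTC: 02:00–05:30, 09:00–12:00.
Oren ∩ Noor: 10:45–11:15, 11:45–12:00.
Windows ≥ 15 min: 10:45–11:15, 11:45–12:00.

10:45–11:15, 11:45–12:00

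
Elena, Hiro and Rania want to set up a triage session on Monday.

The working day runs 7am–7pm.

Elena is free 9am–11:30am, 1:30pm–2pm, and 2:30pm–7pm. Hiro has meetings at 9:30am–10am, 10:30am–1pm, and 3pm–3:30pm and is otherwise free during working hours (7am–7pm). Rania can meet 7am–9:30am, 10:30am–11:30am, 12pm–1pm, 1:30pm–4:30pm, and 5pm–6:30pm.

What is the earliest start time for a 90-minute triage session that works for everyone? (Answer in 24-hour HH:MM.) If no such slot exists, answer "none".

17:00

Hiro free within 07:00–19:00: 07:00–09:30, 10:00–10:30, 13:00–15:00, 15:30–19:00.
Elena ∩ Hiro: 09:00–09:30, 10:00–10:30, 13:30–14:00, 14:30–15:00, 15:30–19:00.
Elena ∩ Hiro ∩ Rania: 09:00–09:30, 13:30–14:00, 14:30–15:00, 15:30–16:30, 17:00–18:30.
Windows ≥ 90 min: 17:00–18:30.
Earliest such window starts at 17:00.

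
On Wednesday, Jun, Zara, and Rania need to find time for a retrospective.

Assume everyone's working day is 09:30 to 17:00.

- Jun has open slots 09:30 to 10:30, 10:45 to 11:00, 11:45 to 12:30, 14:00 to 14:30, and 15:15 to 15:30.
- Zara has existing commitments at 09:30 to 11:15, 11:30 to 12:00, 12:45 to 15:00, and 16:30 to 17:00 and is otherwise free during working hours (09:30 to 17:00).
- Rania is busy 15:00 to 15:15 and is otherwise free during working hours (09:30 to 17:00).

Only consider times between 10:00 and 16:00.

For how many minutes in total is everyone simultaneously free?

Zara free within 09:30–17:00: 11:15–11:30, 12:00–12:45, 15:00–16:30.
Rania free within 09:30–17:00: 09:30–15:00, 15:15–17:00.
Jun ∩ Zara: 12:00–12:30, 15:15–15:30.
Jun ∩ Zara ∩ Rania: 12:00–12:30, 15:15–15:30.
Restricted to 10:00–16:00: 12:00–12:30, 15:15–15:30.
Total common minutes: 30 + 15 = 45.

45 minutes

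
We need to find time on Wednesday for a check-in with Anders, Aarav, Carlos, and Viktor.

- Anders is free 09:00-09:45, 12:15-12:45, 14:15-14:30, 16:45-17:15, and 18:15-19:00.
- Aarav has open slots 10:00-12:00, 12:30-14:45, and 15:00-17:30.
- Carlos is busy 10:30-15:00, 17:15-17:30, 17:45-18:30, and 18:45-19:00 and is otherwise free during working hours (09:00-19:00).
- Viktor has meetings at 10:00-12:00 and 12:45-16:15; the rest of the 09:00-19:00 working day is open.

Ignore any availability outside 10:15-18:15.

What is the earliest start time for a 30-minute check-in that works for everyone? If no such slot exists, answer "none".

Carlos free within 09:00–19:00: 09:00–10:30, 15:00–17:15, 17:30–17:45, 18:30–18:45.
Viktor free within 09:00–19:00: 09:00–10:00, 12:00–12:45, 16:15–19:00.
Anders ∩ Aarav: 12:30–12:45, 14:15–14:30, 16:45–17:15.
Anders ∩ Aarav ∩ Carlos: 16:45–17:15.
Anders ∩ Aarav ∩ Carlos ∩ Viktor: 16:45–17:15.
Restricted to 10:15–18:15: 16:45–17:15.
Windows ≥ 30 min: 16:45–17:15.
Earliest such window starts at 16:45.

16:45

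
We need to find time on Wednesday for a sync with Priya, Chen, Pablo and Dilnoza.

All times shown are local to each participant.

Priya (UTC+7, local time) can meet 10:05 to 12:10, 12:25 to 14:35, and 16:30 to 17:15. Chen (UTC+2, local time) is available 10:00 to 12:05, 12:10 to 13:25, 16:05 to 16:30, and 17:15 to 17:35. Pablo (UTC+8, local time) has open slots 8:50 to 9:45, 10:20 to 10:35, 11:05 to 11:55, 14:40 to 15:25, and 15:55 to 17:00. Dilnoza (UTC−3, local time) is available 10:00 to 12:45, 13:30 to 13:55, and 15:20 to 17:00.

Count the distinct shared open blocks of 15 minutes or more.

Priya → UTC: 03:05–05:10, 05:25–07:35, 09:30–10:15.
Chen → UTC: 08:00–10:05, 10:10–11:25, 14:05–14:30, 15:15–15:35.
Pablo → UTC: 00:50–01:45, 02:20–02:35, 03:05–03:55, 06:40–07:25, 07:55–09:00.
Dilnoza → UTC: 13:00–15:45, 16:30–16:55, 18:20–20:00.
Priya ∩ Chen: 09:30–10:05, 10:10–10:15.
Priya ∩ Chen ∩ Pablo: (none).
Priya ∩ Chen ∩ Pablo ∩ Dilnoza: (none).
Windows ≥ 15 min: (none).
That's 0 windows.

0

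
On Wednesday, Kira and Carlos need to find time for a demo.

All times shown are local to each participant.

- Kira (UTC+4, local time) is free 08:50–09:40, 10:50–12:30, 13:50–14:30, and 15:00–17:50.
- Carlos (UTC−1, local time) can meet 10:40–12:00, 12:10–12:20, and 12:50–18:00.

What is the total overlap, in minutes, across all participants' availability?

90 minutes

Kira → UTC: 04:50–05:40, 06:50–08:30, 09:50–10:30, 11:00–13:50.
Carlos → UTC: 11:40–13:00, 13:10–13:20, 13:50–19:00.
Kira ∩ Carlos: 11:40–13:00, 13:10–13:20.
Total common minutes: 80 + 10 = 90.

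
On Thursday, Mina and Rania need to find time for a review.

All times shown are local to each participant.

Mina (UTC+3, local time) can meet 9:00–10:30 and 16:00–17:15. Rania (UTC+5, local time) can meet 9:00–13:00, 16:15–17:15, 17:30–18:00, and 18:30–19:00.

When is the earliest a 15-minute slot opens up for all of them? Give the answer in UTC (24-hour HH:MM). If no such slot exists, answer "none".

Mina → UTC: 06:00–07:30, 13:00–14:15.
Rania → UTC: 04:00–08:00, 11:15–12:15, 12:30–13:00, 13:30–14:00.
Mina ∩ Rania: 06:00–07:30, 13:30–14:00.
Windows ≥ 15 min: 06:00–07:30, 13:30–14:00.
Earliest such window starts at 06:00.

06:00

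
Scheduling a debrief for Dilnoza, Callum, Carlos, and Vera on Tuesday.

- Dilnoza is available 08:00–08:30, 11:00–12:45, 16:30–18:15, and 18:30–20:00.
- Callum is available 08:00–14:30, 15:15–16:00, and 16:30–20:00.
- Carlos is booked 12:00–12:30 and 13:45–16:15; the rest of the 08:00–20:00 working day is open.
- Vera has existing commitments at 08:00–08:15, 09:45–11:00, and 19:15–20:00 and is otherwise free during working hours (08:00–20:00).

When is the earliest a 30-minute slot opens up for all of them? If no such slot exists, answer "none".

Carlos free within 08:00–20:00: 08:00–12:00, 12:30–13:45, 16:15–20:00.
Vera free within 08:00–20:00: 08:15–09:45, 11:00–19:15.
Dilnoza ∩ Callum: 08:00–08:30, 11:00–12:45, 16:30–18:15, 18:30–20:00.
Dilnoza ∩ Callum ∩ Carlos: 08:00–08:30, 11:00–12:00, 12:30–12:45, 16:30–18:15, 18:30–20:00.
Dilnoza ∩ Callum ∩ Carlos ∩ Vera: 08:15–08:30, 11:00–12:00, 12:30–12:45, 16:30–18:15, 18:30–19:15.
Windows ≥ 30 min: 11:00–12:00, 16:30–18:15, 18:30–19:15.
Earliest such window starts at 11:00.

11:00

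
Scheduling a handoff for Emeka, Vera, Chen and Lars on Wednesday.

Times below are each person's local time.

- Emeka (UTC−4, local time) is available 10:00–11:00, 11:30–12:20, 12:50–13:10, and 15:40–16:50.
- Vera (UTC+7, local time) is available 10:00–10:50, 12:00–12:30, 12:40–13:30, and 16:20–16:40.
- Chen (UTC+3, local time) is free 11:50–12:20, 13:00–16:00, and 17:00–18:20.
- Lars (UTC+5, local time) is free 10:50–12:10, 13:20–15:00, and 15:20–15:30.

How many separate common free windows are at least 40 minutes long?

Emeka → UTC: 14:00–15:00, 15:30–16:20, 16:50–17:10, 19:40–20:50.
Vera → UTC: 03:00–03:50, 05:00–05:30, 05:40–06:30, 09:20–09:40.
Chen → UTC: 08:50–09:20, 10:00–13:00, 14:00–15:20.
Lars → UTC: 05:50–07:10, 08:20–10:00, 10:20–10:30.
Emeka ∩ Vera: (none).
Emeka ∩ Vera ∩ Chen: (none).
Emeka ∩ Vera ∩ Chen ∩ Lars: (none).
Windows ≥ 40 min: (none).
That's 0 windows.

0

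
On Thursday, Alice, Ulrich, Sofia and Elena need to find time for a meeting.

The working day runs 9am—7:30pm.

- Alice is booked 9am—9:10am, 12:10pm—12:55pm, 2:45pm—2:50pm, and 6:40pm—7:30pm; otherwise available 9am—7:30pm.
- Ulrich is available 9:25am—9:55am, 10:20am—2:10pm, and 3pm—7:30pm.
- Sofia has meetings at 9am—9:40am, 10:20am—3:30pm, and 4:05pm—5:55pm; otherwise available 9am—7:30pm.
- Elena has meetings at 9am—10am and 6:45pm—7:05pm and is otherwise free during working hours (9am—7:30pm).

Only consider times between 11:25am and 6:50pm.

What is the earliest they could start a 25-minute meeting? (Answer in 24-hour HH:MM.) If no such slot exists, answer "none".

15:30

Alice free within 09:00–19:30: 09:10–12:10, 12:55–14:45, 14:50–18:40.
Sofia free within 09:00–19:30: 09:40–10:20, 15:30–16:05, 17:55–19:30.
Elena free within 09:00–19:30: 10:00–18:45, 19:05–19:30.
Alice ∩ Ulrich: 09:25–09:55, 10:20–12:10, 12:55–14:10, 15:00–18:40.
Alice ∩ Ulrich ∩ Sofia: 09:40–09:55, 15:30–16:05, 17:55–18:40.
Alice ∩ Ulrich ∩ Sofia ∩ Elena: 15:30–16:05, 17:55–18:40.
Restricted to 11:25–18:50: 15:30–16:05, 17:55–18:40.
Windows ≥ 25 min: 15:30–16:05, 17:55–18:40.
Earliest such window starts at 15:30.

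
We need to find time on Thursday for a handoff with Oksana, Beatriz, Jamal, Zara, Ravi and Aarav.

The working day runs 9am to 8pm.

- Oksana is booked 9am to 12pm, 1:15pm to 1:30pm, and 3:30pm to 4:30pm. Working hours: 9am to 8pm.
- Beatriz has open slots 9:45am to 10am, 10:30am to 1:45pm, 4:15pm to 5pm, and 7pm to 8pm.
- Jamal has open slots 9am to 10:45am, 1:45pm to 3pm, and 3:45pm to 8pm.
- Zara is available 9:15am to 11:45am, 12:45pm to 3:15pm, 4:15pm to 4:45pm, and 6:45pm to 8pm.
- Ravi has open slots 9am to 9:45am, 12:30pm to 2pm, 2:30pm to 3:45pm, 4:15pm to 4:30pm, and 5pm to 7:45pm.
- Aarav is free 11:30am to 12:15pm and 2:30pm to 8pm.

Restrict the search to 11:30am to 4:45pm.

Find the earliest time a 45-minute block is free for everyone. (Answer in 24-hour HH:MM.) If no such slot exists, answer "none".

Oksana free within 09:00–20:00: 12:00–13:15, 13:30–15:30, 16:30–20:00.
Oksana ∩ Beatriz: 12:00–13:15, 13:30–13:45, 16:30–17:00, 19:00–20:00.
Oksana ∩ Beatriz ∩ Jamal: 16:30–17:00, 19:00–20:00.
Oksana ∩ Beatriz ∩ Jamal ∩ Zara: 16:30–16:45, 19:00–20:00.
Oksana ∩ Beatriz ∩ Jamal ∩ Zara ∩ Ravi: 19:00–19:45.
Oksana ∩ Beatriz ∩ Jamal ∩ Zara ∩ Ravi ∩ Aarav: 19:00–19:45.
Restricted to 11:30–16:45: (none).
Windows ≥ 45 min: (none).

none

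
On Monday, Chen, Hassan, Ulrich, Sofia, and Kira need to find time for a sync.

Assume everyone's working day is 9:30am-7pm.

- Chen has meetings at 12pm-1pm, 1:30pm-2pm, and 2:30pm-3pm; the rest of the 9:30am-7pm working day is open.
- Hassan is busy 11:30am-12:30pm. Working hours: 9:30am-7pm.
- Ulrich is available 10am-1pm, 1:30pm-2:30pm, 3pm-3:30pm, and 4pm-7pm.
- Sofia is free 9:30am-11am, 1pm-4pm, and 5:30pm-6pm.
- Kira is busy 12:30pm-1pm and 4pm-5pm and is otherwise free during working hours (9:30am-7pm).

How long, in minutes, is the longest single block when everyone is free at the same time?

Chen free within 09:30–19:00: 09:30–12:00, 13:00–13:30, 14:00–14:30, 15:00–19:00.
Hassan free within 09:30–19:00: 09:30–11:30, 12:30–19:00.
Kira free within 09:30–19:00: 09:30–12:30, 13:00–16:00, 17:00–19:00.
Chen ∩ Hassan: 09:30–11:30, 13:00–13:30, 14:00–14:30, 15:00–19:00.
Chen ∩ Hassan ∩ Ulrich: 10:00–11:30, 14:00–14:30, 15:00–15:30, 16:00–19:00.
Chen ∩ Hassan ∩ Ulrich ∩ Sofia: 10:00–11:00, 14:00–14:30, 15:00–15:30, 17:30–18:00.
Chen ∩ Hassan ∩ Ulrich ∩ Sofia ∩ Kira: 10:00–11:00, 14:00–14:30, 15:00–15:30, 17:30–18:00.
Common window lengths: 60, 30, 30, 30 min; longest is 60.

60 minutes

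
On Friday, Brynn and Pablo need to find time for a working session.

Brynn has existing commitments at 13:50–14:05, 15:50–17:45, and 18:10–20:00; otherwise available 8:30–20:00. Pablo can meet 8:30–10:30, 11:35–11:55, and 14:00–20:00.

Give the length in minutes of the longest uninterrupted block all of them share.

Brynn free within 08:30–20:00: 08:30–13:50, 14:05–15:50, 17:45–18:10.
Brynn ∩ Pablo: 08:30–10:30, 11:35–11:55, 14:05–15:50, 17:45–18:10.
Common window lengths: 120, 20, 105, 25 min; longest is 120.

120 minutes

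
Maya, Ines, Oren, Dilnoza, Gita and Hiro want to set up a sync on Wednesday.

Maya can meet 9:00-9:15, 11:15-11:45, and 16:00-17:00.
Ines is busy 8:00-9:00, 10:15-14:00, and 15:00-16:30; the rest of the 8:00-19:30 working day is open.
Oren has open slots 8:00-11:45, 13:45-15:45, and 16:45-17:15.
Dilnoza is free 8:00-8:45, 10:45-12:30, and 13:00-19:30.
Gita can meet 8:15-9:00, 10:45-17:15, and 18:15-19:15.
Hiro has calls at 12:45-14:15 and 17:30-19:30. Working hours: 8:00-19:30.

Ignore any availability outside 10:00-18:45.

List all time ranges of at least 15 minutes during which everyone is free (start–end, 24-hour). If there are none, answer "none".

Ines free within 08:00–19:30: 09:00–10:15, 14:00–15:00, 16:30–19:30.
Hiro free within 08:00–19:30: 08:00–12:45, 14:15–17:30.
Maya ∩ Ines: 09:00–09:15, 16:30–17:00.
Maya ∩ Ines ∩ Oren: 09:00–09:15, 16:45–17:00.
Maya ∩ Ines ∩ Oren ∩ Dilnoza: 16:45–17:00.
Maya ∩ Ines ∩ Oren ∩ Dilnoza ∩ Gita: 16:45–17:00.
Maya ∩ Ines ∩ Oren ∩ Dilnoza ∩ Gita ∩ Hiro: 16:45–17:00.
Restricted to 10:00–18:45: 16:45–17:00.
Windows ≥ 15 min: 16:45–17:00.

16:45–17:00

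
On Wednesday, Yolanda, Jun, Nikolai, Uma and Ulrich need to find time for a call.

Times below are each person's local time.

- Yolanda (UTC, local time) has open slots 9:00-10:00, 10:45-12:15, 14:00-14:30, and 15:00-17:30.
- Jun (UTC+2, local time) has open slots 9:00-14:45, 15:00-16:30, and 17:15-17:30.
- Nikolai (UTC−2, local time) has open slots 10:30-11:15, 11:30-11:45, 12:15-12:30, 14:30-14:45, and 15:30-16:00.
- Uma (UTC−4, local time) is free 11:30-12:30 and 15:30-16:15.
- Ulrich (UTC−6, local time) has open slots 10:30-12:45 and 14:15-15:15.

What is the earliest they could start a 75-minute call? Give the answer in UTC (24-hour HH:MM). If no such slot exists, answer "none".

Yolanda → UTC: 09:00–10:00, 10:45–12:15, 14:00–14:30, 15:00–17:30.
Jun → UTC: 07:00–12:45, 13:00–14:30, 15:15–15:30.
Nikolai → UTC: 12:30–13:15, 13:30–13:45, 14:15–14:30, 16:30–16:45, 17:30–18:00.
Uma → UTC: 15:30–16:30, 19:30–20:15.
Ulrich → UTC: 16:30–18:45, 20:15–21:15.
Yolanda ∩ Jun: 09:00–10:00, 10:45–12:15, 14:00–14:30, 15:15–15:30.
Yolanda ∩ Jun ∩ Nikolai: 14:15–14:30.
Yolanda ∩ Jun ∩ Nikolai ∩ Uma: (none).
Yolanda ∩ Jun ∩ Nikolai ∩ Uma ∩ Ulrich: (none).
Windows ≥ 75 min: (none).

none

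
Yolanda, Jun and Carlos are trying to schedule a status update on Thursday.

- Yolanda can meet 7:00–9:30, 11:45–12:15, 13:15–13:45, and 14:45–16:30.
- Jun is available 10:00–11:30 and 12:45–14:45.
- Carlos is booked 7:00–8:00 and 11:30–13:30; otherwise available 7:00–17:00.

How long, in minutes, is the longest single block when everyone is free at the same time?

15 minutes

Carlos free within 07:00–17:00: 08:00–11:30, 13:30–17:00.
Yolanda ∩ Jun: 13:15–13:45.
Yolanda ∩ Jun ∩ Carlos: 13:30–13:45.
Single common window of 15 minutes.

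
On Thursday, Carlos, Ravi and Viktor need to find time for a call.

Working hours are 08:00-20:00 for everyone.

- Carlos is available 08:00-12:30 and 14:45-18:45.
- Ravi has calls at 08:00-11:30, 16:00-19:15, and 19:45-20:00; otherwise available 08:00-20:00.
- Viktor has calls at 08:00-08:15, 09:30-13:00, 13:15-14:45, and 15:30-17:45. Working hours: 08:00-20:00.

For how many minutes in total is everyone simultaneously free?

Ravi free within 08:00–20:00: 11:30–16:00, 19:15–19:45.
Viktor free within 08:00–20:00: 08:15–09:30, 13:00–13:15, 14:45–15:30, 17:45–20:00.
Carlos ∩ Ravi: 11:30–12:30, 14:45–16:00.
Carlos ∩ Ravi ∩ Viktor: 14:45–15:30.
Total common minutes: 45.

45 minutes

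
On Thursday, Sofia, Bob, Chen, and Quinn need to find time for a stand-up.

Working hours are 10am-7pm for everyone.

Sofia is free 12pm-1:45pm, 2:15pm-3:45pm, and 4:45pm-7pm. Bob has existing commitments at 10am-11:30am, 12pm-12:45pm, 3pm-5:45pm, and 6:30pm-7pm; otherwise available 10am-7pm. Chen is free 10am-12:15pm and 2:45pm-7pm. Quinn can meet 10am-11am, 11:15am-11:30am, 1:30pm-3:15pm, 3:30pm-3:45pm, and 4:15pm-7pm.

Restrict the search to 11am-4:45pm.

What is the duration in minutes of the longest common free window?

Bob free within 10:00–19:00: 11:30–12:00, 12:45–15:00, 17:45–18:30.
Sofia ∩ Bob: 12:45–13:45, 14:15–15:00, 17:45–18:30.
Sofia ∩ Bob ∩ Chen: 14:45–15:00, 17:45–18:30.
Sofia ∩ Bob ∩ Chen ∩ Quinn: 14:45–15:00, 17:45–18:30.
Restricted to 11:00–16:45: 14:45–15:00.
Single common window of 15 minutes.

15 minutes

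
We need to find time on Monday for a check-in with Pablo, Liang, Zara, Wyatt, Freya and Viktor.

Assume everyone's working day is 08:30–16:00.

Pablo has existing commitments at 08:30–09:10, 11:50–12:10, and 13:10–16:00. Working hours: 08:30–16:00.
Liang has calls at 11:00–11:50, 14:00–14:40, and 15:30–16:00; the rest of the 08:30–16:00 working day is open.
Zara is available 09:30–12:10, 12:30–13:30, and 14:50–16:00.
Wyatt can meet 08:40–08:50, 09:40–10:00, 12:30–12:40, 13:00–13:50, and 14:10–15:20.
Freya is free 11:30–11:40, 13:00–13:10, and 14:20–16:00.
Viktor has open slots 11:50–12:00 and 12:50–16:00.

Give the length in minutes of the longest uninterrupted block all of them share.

10 minutes

Pablo free within 08:30–16:00: 09:10–11:50, 12:10–13:10.
Liang free within 08:30–16:00: 08:30–11:00, 11:50–14:00, 14:40–15:30.
Pablo ∩ Liang: 09:10–11:00, 12:10–13:10.
Pablo ∩ Liang ∩ Zara: 09:30–11:00, 12:30–13:10.
Pablo ∩ Liang ∩ Zara ∩ Wyatt: 09:40–10:00, 12:30–12:40, 13:00–13:10.
Pablo ∩ Liang ∩ Zara ∩ Wyatt ∩ Freya: 13:00–13:10.
Pablo ∩ Liang ∩ Zara ∩ Wyatt ∩ Freya ∩ Viktor: 13:00–13:10.
Single common window of 10 minutes.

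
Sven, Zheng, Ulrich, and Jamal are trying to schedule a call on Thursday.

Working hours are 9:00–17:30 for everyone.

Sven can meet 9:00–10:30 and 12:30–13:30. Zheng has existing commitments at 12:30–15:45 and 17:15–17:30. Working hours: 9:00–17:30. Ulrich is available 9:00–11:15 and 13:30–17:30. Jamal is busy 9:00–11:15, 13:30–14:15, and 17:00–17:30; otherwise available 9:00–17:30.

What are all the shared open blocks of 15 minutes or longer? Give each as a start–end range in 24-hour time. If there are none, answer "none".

Zheng free within 09:00–17:30: 09:00–12:30, 15:45–17:15.
Jamal free within 09:00–17:30: 11:15–13:30, 14:15–17:00.
Sven ∩ Zheng: 09:00–10:30.
Sven ∩ Zheng ∩ Ulrich: 09:00–10:30.
Sven ∩ Zheng ∩ Ulrich ∩ Jamal: (none).
Windows ≥ 15 min: (none).

none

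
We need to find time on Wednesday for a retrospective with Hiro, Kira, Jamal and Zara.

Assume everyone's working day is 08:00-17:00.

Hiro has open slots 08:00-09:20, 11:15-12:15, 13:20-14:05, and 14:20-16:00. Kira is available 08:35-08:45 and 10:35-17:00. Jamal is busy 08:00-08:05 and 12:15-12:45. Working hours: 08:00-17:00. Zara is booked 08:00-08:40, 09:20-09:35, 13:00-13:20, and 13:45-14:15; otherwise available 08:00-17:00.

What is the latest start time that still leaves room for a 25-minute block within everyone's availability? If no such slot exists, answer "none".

15:35

Jamal free within 08:00–17:00: 08:05–12:15, 12:45–17:00.
Zara free within 08:00–17:00: 08:40–09:20, 09:35–13:00, 13:20–13:45, 14:15–17:00.
Hiro ∩ Kira: 08:35–08:45, 11:15–12:15, 13:20–14:05, 14:20–16:00.
Hiro ∩ Kira ∩ Jamal: 08:35–08:45, 11:15–12:15, 13:20–14:05, 14:20–16:00.
Hiro ∩ Kira ∩ Jamal ∩ Zara: 08:40–08:45, 11:15–12:15, 13:20–13:45, 14:20–16:00.
Windows ≥ 25 min: 11:15–12:15, 13:20–13:45, 14:20–16:00.
Latest start in the last window 14:20–16:00 is 16:00 − 25 min = 15:35.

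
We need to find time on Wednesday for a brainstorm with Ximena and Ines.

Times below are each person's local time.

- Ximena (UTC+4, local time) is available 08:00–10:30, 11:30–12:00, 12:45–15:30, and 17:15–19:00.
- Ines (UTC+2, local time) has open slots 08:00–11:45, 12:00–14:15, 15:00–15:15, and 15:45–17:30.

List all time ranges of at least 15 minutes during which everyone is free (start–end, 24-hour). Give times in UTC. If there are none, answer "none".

06:00–06:30, 07:30–08:00, 08:45–09:45, 10:00–11:30, 13:45–15:00

Ximena → UTC: 04:00–06:30, 07:30–08:00, 08:45–11:30, 13:15–15:00.
Ines → UTC: 06:00–09:45, 10:00–12:15, 13:00–13:15, 13:45–15:30.
Ximena ∩ Ines: 06:00–06:30, 07:30–08:00, 08:45–09:45, 10:00–11:30, 13:45–15:00.
Windows ≥ 15 min: 06:00–06:30, 07:30–08:00, 08:45–09:45, 10:00–11:30, 13:45–15:00.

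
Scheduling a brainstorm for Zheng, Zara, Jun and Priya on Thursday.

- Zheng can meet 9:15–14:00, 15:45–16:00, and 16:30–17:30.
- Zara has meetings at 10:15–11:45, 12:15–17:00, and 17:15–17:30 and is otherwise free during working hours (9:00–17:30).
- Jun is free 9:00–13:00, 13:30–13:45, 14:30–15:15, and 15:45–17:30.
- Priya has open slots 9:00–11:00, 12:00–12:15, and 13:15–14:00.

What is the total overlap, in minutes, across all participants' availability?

Zara free within 09:00–17:30: 09:00–10:15, 11:45–12:15, 17:00–17:15.
Zheng ∩ Zara: 09:15–10:15, 11:45–12:15, 17:00–17:15.
Zheng ∩ Zara ∩ Jun: 09:15–10:15, 11:45–12:15, 17:00–17:15.
Zheng ∩ Zara ∩ Jun ∩ Priya: 09:15–10:15, 12:00–12:15.
Total common minutes: 60 + 15 = 75.

75 minutes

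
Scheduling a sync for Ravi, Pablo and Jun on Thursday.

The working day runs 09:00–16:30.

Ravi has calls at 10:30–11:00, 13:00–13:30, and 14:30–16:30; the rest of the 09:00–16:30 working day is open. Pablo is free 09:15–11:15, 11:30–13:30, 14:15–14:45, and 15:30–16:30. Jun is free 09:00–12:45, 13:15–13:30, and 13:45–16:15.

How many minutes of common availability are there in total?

Ravi free within 09:00–16:30: 09:00–10:30, 11:00–13:00, 13:30–14:30.
Ravi ∩ Pablo: 09:15–10:30, 11:00–11:15, 11:30–13:00, 14:15–14:30.
Ravi ∩ Pablo ∩ Jun: 09:15–10:30, 11:00–11:15, 11:30–12:45, 14:15–14:30.
Total common minutes: 75 + 15 + 75 + 15 = 180.

180 minutes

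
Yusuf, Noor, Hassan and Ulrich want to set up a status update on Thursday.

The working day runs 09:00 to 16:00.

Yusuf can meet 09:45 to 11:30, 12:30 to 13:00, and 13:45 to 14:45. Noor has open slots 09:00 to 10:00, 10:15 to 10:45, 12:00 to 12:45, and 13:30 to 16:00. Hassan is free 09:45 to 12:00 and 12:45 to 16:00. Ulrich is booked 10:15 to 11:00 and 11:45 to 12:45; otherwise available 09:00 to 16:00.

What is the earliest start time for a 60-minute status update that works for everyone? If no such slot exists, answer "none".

Ulrich free within 09:00–16:00: 09:00–10:15, 11:00–11:45, 12:45–16:00.
Yusuf ∩ Noor: 09:45–10:00, 10:15–10:45, 12:30–12:45, 13:45–14:45.
Yusuf ∩ Noor ∩ Hassan: 09:45–10:00, 10:15–10:45, 13:45–14:45.
Yusuf ∩ Noor ∩ Hassan ∩ Ulrich: 09:45–10:00, 13:45–14:45.
Windows ≥ 60 min: 13:45–14:45.
Earliest such window starts at 13:45.

13:45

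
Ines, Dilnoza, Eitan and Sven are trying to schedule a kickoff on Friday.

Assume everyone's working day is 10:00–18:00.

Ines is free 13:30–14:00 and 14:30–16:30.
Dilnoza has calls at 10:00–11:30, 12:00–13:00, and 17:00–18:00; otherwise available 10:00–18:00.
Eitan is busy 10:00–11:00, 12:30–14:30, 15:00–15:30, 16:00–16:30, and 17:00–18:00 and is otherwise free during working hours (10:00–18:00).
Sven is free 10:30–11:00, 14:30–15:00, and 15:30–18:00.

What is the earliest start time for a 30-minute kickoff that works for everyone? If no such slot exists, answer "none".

Dilnoza free within 10:00–18:00: 11:30–12:00, 13:00–17:00.
Eitan free within 10:00–18:00: 11:00–12:30, 14:30–15:00, 15:30–16:00, 16:30–17:00.
Ines ∩ Dilnoza: 13:30–14:00, 14:30–16:30.
Ines ∩ Dilnoza ∩ Eitan: 14:30–15:00, 15:30–16:00.
Ines ∩ Dilnoza ∩ Eitan ∩ Sven: 14:30–15:00, 15:30–16:00.
Windows ≥ 30 min: 14:30–15:00, 15:30–16:00.
Earliest such window starts at 14:30.

14:30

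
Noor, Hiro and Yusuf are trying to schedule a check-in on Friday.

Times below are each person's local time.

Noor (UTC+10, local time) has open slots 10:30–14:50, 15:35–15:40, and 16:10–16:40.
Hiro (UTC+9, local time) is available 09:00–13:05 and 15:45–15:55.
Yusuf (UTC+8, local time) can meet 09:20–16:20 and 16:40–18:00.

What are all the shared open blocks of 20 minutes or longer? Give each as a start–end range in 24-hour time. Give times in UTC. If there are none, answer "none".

01:20–04:05

Noor → UTC: 00:30–04:50, 05:35–05:40, 06:10–06:40.
Hiro → UTC: 00:00–04:05, 06:45–06:55.
Yusuf → UTC: 01:20–08:20, 08:40–10:00.
Noor ∩ Hiro: 00:30–04:05.
Noor ∩ Hiro ∩ Yusuf: 01:20–04:05.
Windows ≥ 20 min: 01:20–04:05.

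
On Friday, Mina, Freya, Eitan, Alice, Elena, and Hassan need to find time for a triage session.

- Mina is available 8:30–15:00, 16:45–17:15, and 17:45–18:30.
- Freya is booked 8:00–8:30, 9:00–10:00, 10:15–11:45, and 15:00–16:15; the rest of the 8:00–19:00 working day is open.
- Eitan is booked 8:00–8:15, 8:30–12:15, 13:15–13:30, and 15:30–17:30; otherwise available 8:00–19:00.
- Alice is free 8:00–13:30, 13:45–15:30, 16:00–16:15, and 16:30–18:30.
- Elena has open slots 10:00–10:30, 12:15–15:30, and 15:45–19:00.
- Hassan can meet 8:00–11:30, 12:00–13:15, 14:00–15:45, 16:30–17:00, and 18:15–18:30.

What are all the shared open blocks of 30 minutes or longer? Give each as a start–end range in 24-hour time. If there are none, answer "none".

12:15–13:15, 14:00–15:00

Freya free within 08:00–19:00: 08:30–09:00, 10:00–10:15, 11:45–15:00, 16:15–19:00.
Eitan free within 08:00–19:00: 08:15–08:30, 12:15–13:15, 13:30–15:30, 17:30–19:00.
Mina ∩ Freya: 08:30–09:00, 10:00–10:15, 11:45–15:00, 16:45–17:15, 17:45–18:30.
Mina ∩ Freya ∩ Eitan: 12:15–13:15, 13:30–15:00, 17:45–18:30.
Mina ∩ Freya ∩ Eitan ∩ Alice: 12:15–13:15, 13:45–15:00, 17:45–18:30.
Mina ∩ Freya ∩ Eitan ∩ Alice ∩ Elena: 12:15–13:15, 13:45–15:00, 17:45–18:30.
Mina ∩ Freya ∩ Eitan ∩ Alice ∩ Elena ∩ Hassan: 12:15–13:15, 14:00–15:00, 18:15–18:30.
Windows ≥ 30 min: 12:15–13:15, 14:00–15:00.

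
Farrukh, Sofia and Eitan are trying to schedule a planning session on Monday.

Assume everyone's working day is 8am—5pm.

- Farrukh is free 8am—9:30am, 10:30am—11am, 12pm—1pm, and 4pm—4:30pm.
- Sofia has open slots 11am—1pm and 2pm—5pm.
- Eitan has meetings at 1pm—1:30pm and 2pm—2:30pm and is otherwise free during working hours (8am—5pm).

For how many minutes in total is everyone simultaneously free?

Eitan free within 08:00–17:00: 08:00–13:00, 13:30–14:00, 14:30–17:00.
Farrukh ∩ Sofia: 12:00–13:00, 16:00–16:30.
Farrukh ∩ Sofia ∩ Eitan: 12:00–13:00, 16:00–16:30.
Total common minutes: 60 + 30 = 90.

90 minutes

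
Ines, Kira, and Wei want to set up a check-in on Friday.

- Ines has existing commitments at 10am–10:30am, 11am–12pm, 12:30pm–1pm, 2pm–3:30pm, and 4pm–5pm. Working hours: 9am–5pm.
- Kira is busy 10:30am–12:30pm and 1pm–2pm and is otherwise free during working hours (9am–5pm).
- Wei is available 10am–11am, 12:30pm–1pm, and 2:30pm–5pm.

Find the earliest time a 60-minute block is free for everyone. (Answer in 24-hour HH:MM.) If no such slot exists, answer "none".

Ines free within 09:00–17:00: 09:00–10:00, 10:30–11:00, 12:00–12:30, 13:00–14:00, 15:30–16:00.
Kira free within 09:00–17:00: 09:00–10:30, 12:30–13:00, 14:00–17:00.
Ines ∩ Kira: 09:00–10:00, 15:30–16:00.
Ines ∩ Kira ∩ Wei: 15:30–16:00.
Windows ≥ 60 min: (none).

none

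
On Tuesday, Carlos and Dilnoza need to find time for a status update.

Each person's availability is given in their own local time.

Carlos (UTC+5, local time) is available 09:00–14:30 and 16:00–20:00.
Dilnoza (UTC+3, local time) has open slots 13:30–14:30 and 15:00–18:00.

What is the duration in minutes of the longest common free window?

Carlos → UTC: 04:00–09:30, 11:00–15:00.
Dilnoza → UTC: 10:30–11:30, 12:00–15:00.
Carlos ∩ Dilnoza: 11:00–11:30, 12:00–15:00.
Common window lengths: 30, 180 min; longest is 180.

180 minutes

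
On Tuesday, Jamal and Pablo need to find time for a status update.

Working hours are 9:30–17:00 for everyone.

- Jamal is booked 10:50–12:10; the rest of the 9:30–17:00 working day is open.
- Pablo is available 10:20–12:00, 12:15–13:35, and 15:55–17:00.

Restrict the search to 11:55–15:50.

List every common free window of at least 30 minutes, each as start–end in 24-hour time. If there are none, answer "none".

Jamal free within 09:30–17:00: 09:30–10:50, 12:10–17:00.
Jamal ∩ Pablo: 10:20–10:50, 12:15–13:35, 15:55–17:00.
Restricted to 11:55–15:50: 12:15–13:35.
Windows ≥ 30 min: 12:15–13:35.

12:15–13:35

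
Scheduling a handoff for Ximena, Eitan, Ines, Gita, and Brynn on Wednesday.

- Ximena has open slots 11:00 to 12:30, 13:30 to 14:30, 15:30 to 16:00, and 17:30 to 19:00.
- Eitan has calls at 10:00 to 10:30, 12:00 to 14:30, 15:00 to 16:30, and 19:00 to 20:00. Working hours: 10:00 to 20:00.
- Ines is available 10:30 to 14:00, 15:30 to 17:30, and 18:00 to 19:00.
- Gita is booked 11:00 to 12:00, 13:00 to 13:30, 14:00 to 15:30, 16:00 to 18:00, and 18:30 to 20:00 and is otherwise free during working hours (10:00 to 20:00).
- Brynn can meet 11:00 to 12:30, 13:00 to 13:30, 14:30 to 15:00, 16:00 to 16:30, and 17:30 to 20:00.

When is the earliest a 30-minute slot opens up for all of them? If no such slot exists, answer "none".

18:00

Eitan free within 10:00–20:00: 10:30–12:00, 14:30–15:00, 16:30–19:00.
Gita free within 10:00–20:00: 10:00–11:00, 12:00–13:00, 13:30–14:00, 15:30–16:00, 18:00–18:30.
Ximena ∩ Eitan: 11:00–12:00, 17:30–19:00.
Ximena ∩ Eitan ∩ Ines: 11:00–12:00, 18:00–19:00.
Ximena ∩ Eitan ∩ Ines ∩ Gita: 18:00–18:30.
Ximena ∩ Eitan ∩ Ines ∩ Gita ∩ Brynn: 18:00–18:30.
Windows ≥ 30 min: 18:00–18:30.
Earliest such window starts at 18:00.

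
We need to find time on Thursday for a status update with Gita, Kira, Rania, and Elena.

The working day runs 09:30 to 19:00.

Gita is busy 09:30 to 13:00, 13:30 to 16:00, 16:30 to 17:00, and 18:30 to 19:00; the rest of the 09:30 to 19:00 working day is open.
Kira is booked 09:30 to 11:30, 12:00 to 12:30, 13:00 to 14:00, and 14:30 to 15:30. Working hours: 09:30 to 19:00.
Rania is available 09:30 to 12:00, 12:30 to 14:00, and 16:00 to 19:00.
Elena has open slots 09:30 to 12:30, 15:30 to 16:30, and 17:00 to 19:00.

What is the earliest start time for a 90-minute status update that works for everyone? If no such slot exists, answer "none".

Gita free within 09:30–19:00: 13:00–13:30, 16:00–16:30, 17:00–18:30.
Kira free within 09:30–19:00: 11:30–12:00, 12:30–13:00, 14:00–14:30, 15:30–19:00.
Gita ∩ Kira: 16:00–16:30, 17:00–18:30.
Gita ∩ Kira ∩ Rania: 16:00–16:30, 17:00–18:30.
Gita ∩ Kira ∩ Rania ∩ Elena: 16:00–16:30, 17:00–18:30.
Windows ≥ 90 min: 17:00–18:30.
Earliest such window starts at 17:00.

17:00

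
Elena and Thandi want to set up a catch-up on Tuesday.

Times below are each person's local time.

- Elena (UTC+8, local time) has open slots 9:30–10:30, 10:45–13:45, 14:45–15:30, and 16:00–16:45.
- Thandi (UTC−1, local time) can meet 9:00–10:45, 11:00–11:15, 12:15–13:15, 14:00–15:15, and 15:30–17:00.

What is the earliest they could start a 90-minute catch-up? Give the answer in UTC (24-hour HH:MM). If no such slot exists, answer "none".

Elena → UTC: 01:30–02:30, 02:45–05:45, 06:45–07:30, 08:00–08:45.
Thandi → UTC: 10:00–11:45, 12:00–12:15, 13:15–14:15, 15:00–16:15, 16:30–18:00.
Elena ∩ Thandi: (none).
Windows ≥ 90 min: (none).

none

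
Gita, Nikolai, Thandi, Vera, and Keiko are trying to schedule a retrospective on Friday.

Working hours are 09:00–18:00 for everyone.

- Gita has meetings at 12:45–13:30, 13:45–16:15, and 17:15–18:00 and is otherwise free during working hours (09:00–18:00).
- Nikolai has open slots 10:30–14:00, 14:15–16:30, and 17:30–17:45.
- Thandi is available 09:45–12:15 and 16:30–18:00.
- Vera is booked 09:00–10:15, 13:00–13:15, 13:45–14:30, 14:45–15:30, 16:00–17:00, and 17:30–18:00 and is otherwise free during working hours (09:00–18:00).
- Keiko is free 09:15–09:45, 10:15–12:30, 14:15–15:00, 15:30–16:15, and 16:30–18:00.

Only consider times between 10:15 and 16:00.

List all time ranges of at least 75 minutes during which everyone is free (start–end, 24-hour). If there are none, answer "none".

10:30–12:15

Gita free within 09:00–18:00: 09:00–12:45, 13:30–13:45, 16:15–17:15.
Vera free within 09:00–18:00: 10:15–13:00, 13:15–13:45, 14:30–14:45, 15:30–16:00, 17:00–17:30.
Gita ∩ Nikolai: 10:30–12:45, 13:30–13:45, 16:15–16:30.
Gita ∩ Nikolai ∩ Thandi: 10:30–12:15.
Gita ∩ Nikolai ∩ Thandi ∩ Vera: 10:30–12:15.
Gita ∩ Nikolai ∩ Thandi ∩ Vera ∩ Keiko: 10:30–12:15.
Restricted to 10:15–16:00: 10:30–12:15.
Windows ≥ 75 min: 10:30–12:15.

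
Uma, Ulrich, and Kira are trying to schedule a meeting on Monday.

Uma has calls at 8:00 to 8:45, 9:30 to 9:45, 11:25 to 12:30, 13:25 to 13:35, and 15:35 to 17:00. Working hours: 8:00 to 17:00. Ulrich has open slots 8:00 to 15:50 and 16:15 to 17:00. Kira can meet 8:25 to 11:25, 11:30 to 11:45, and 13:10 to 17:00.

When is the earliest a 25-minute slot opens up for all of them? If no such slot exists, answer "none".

08:45

Uma free within 08:00–17:00: 08:45–09:30, 09:45–11:25, 12:30–13:25, 13:35–15:35.
Uma ∩ Ulrich: 08:45–09:30, 09:45–11:25, 12:30–13:25, 13:35–15:35.
Uma ∩ Ulrich ∩ Kira: 08:45–09:30, 09:45–11:25, 13:10–13:25, 13:35–15:35.
Windows ≥ 25 min: 08:45–09:30, 09:45–11:25, 13:35–15:35.
Earliest such window starts at 08:45.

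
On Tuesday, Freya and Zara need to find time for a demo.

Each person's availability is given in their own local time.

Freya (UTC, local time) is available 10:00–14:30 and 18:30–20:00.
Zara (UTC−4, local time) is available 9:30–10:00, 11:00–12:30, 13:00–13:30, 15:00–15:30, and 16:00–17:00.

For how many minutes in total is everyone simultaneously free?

60 minutes

Freya → UTC: 10:00–14:30, 18:30–20:00.
Zara → UTC: 13:30–14:00, 15:00–16:30, 17:00–17:30, 19:00–19:30, 20:00–21:00.
Freya ∩ Zara: 13:30–14:00, 19:00–19:30.
Total common minutes: 30 + 30 = 60.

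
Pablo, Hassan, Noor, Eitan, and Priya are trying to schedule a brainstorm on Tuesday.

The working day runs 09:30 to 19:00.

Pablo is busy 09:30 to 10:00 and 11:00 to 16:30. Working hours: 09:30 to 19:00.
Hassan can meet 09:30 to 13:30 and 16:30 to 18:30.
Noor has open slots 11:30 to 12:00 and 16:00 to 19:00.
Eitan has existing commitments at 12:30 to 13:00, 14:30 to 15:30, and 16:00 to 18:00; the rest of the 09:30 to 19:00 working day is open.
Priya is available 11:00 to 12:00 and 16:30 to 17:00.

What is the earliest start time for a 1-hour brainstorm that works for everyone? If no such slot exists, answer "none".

none

Pablo free within 09:30–19:00: 10:00–11:00, 16:30–19:00.
Eitan free within 09:30–19:00: 09:30–12:30, 13:00–14:30, 15:30–16:00, 18:00–19:00.
Pablo ∩ Hassan: 10:00–11:00, 16:30–18:30.
Pablo ∩ Hassan ∩ Noor: 16:30–18:30.
Pablo ∩ Hassan ∩ Noor ∩ Eitan: 18:00–18:30.
Pablo ∩ Hassan ∩ Noor ∩ Eitan ∩ Priya: (none).
Windows ≥ 60 min: (none).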